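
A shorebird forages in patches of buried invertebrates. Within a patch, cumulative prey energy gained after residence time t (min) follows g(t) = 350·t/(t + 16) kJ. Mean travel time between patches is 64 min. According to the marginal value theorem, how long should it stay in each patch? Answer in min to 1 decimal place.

Maximise g(t)/(T+t): set derivative to zero → g'(t)(T+t) = g(t).
g'(t) = 350·16/(t + 16)². Setting 350·16/(t+16)² = 350t/[(t+16)(64+t)] gives 16(64+t) = t(t+16), so t² = 16×64 = 1024.
t* = √1024 = 32 min.

32.0 min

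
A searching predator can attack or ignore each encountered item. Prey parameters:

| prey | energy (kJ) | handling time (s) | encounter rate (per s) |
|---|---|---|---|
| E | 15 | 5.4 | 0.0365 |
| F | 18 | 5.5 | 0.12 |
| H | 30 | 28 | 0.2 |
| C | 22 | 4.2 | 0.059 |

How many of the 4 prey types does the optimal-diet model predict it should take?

E/h in descending order: C 5.24, F 3.27, E 2.78, H 1.07 kJ/s. The optimal diet is the largest prefix of this list for which every included type satisfies E_i/h_i > R on the types above it.
Rate on top 1: 1.04. F: 3.27 > 1.04 → include.
Rate on top 2: 1.813. E: 2.78 > 1.813 → include.
Rate on top 3: 1.903. H: 1.07 < 1.903 → exclude; stop.
Optimal diet: C, F, E — 3 of 4 types.

3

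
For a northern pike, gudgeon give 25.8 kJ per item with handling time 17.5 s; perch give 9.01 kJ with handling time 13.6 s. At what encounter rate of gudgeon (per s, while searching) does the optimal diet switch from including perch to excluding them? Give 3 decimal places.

At the threshold, the rate on gudgeon alone equals the profitability of perch: λ·25.8/(1 + λ·17.5) = 9.01/13.6 = 0.6625.
Rearranging, λ(25.8 − 0.6625×17.5) = 0.6625, so λ = 0.6625/14.21 = 0.04663 per s.

0.047 per s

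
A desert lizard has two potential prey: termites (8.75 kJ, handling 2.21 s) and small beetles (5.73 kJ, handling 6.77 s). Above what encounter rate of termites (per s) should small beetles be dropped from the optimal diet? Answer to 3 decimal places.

0.123 per s

At the threshold, the rate on termites alone equals the profitability of small beetles: λ·8.75/(1 + λ·2.21) = 5.73/6.77 = 0.8464.
Rearranging, λ(8.75 − 0.8464×2.21) = 0.8464, so λ = 0.8464/6.879 = 0.123 per s.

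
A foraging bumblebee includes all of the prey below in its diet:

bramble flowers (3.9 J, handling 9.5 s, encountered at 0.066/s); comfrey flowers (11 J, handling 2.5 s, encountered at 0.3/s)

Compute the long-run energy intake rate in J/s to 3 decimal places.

Energy encountered per unit search time: 0.066×3.9 + 0.3×11 = 3.557 J/s.
Handling time per unit search time: 0.066×9.5 + 0.3×2.5 = 1.377.
Rate = 3.557/(1 + 1.377) = 1.497 J/s.

1.497 J/s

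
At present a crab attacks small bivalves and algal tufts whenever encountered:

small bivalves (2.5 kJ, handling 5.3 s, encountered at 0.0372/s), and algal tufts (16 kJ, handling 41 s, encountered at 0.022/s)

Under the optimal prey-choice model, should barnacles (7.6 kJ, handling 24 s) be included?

On small bivalves and algal tufts alone, R = ΣλE/(1+Σλh) = 0.445/2.099 = 0.212 kJ/s.
barnacles: E/h = 7.6/24 = 0.3167 kJ/s.
Since 0.3167 > R, including barnacles increases the long-run rate.

Yes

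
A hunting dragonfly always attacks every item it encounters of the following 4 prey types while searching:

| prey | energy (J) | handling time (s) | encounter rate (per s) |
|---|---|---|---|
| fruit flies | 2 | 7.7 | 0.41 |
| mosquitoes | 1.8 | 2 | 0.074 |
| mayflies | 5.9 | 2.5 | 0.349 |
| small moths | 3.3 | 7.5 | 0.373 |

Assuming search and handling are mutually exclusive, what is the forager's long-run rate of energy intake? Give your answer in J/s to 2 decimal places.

Energy encountered per unit search time: 0.41×2 + 0.074×1.8 + 0.349×5.9 + 0.373×3.3 = 4.243 J/s.
Handling time per unit search time: 0.41×7.7 + 0.074×2 + 0.349×2.5 + 0.373×7.5 = 6.975.
Rate = 4.243/(1 + 6.975) = 0.5321 J/s.

0.53 J/s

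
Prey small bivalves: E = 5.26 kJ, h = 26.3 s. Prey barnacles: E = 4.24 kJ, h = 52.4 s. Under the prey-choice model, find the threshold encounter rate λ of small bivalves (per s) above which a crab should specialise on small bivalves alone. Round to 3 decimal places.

Drop barnacles once their profitability E₂/h₂ falls below the rate achievable on small bivalves alone: E₂/h₂ = λE₁/(1 + λh₁).
Solve for λ: λE₁h₂ = E₂(1 + λh₁) → λ(E₁h₂ − E₂h₁) = E₂ → λ = E₂/(E₁h₂ − E₂h₁).
λ = 4.24/(5.26×52.4 − 4.24×26.3) = 4.24/164.1 = 0.02584 per s.

0.026 per s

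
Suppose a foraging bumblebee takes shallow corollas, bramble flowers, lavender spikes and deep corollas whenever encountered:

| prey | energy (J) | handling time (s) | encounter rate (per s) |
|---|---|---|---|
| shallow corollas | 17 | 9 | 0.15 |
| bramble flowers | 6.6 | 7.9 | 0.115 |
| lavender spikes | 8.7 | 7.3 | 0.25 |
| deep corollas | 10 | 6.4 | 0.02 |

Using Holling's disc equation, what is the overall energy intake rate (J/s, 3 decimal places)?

R = (0.15×17 + 0.115×6.6 + 0.25×8.7 + 0.02×10) / (1 + 0.15×9 + 0.115×7.9 + 0.25×7.3 + 0.02×6.4) = 5.684/5.212 = 1.091 J/s.

1.091 J/s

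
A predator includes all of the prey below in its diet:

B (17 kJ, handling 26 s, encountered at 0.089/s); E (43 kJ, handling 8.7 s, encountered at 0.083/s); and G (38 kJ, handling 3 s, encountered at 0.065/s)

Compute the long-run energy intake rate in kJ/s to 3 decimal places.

R = Σλ_iE_i / (1 + Σλ_ih_i)
Numerator: 0.089×17 + 0.083×43 + 0.065×38 = 7.552
Denominator: 1 + 0.089×26 + 0.083×8.7 + 0.065×3 = 4.231
R = 7.552/4.231 = 1.785 kJ/s

1.785 kJ/s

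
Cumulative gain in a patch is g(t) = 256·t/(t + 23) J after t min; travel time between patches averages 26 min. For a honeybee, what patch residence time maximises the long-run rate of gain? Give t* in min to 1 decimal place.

24.5 min

By the marginal value theorem, leave when the instantaneous gain rate g'(t) equals the habitat-wide average g(t)/(T + t).
g'(t) = 256·23/(t + 23)². Setting 256·23/(t+23)² = 256t/[(t+23)(26+t)] gives 23(26+t) = t(t+23), so t² = 23×26 = 598.
t* = √598 = 24.45 min.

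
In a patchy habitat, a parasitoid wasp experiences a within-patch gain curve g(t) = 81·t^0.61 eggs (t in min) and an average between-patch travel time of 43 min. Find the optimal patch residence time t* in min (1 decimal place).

67.3 min

By the marginal value theorem, leave when the instantaneous gain rate g'(t) equals the habitat-wide average g(t)/(T + t).
g'(t) = 0.61·81·t^-0.39. Setting 0.61·81·t^-0.39 = 81·t^0.61/(43+t) gives 0.61(43+t) = t, so 0.39·t = 0.61×43.
t* = 0.61×43/0.39 = 67.26 min.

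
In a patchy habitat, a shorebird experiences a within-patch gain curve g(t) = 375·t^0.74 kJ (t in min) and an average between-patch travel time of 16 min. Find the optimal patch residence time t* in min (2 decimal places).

45.54 min

By the marginal value theorem, leave when the instantaneous gain rate g'(t) equals the habitat-wide average g(t)/(T + t).
g'(t) = 0.74·375·t^-0.26. Setting 0.74·375·t^-0.26 = 375·t^0.74/(16+t) gives 0.74(16+t) = t, so 0.26·t = 0.74×16.
t* = 0.74×16/0.26 = 45.54 min.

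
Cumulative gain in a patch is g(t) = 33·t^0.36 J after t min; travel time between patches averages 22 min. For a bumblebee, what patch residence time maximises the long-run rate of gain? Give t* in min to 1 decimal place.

12.4 min

Optimal t* satisfies g'(t*) = g(t*)/(T + t*).
g'(t) = 0.36·33·t^-0.64. Setting 0.36·33·t^-0.64 = 33·t^0.36/(22+t) gives 0.36(22+t) = t, so 0.64·t = 0.36×22.
t* = 0.36×22/0.64 = 12.38 min.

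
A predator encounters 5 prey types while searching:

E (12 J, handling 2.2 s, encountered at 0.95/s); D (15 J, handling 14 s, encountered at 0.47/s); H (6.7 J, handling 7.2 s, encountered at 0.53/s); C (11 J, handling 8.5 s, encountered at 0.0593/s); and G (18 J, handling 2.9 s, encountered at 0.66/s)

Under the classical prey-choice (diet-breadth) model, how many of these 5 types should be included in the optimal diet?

E/h in descending order: G 6.21, E 5.45, C 1.29, D 1.07, H 0.931 J/s. The optimal diet is the largest prefix of this list for which every included type satisfies E_i/h_i > R on the types above it.
Rate on top 1: 4.077. E: 5.45 > 4.077 → include.
Rate on top 2: 4.652. C: 1.29 < 4.652 → exclude; stop.
Optimal diet: G, E — 2 of 5 types.

2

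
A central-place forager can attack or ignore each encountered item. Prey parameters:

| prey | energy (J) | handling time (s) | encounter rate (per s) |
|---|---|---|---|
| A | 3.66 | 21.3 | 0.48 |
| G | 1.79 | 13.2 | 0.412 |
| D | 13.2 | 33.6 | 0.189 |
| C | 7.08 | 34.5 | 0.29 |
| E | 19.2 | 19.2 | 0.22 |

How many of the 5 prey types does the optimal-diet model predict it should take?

E/h in descending order: E 1, D 0.393, C 0.205, A 0.172, G 0.136 J/s. The optimal diet is the largest prefix of this list for which every included type satisfies E_i/h_i > R on the types above it.
Rate on top 1: 0.8086. D: 0.393 < 0.8086 → exclude; stop.
Optimal diet: E — 1 of 5 types.

1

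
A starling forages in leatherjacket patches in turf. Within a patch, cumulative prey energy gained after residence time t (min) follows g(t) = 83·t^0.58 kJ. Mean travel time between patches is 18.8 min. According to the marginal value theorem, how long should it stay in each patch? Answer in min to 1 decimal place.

26.0 min

By the marginal value theorem, leave when the instantaneous gain rate g'(t) equals the habitat-wide average g(t)/(T + t).
g'(t) = 0.58·83·t^-0.42. Setting 0.58·83·t^-0.42 = 83·t^0.58/(18.8+t) gives 0.58(18.8+t) = t, so 0.42·t = 0.58×18.8.
t* = 0.58×18.8/0.42 = 25.96 min.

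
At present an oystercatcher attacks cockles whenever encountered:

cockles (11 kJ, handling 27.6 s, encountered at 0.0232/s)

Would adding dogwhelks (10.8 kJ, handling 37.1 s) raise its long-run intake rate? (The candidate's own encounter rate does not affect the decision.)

Yes

Intake rate on the current diet: R = (0.0232×11) / (1 + 0.0232×27.6) = 0.2552/1.64 = 0.1556 kJ/s.
Profitability of dogwhelks: 10.8/37.1 = 0.2911 kJ/s.
Since 0.2911 > R, including dogwhelks increases the long-run rate.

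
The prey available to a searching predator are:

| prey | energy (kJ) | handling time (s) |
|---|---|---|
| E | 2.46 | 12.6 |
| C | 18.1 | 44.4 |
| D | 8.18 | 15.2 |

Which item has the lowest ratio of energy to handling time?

E

Profitability E/h (kJ/s): E = 2.46/12.6 = 0.195, C = 18.1/44.4 = 0.408, D = 8.18/15.2 = 0.538.
Ranked: D > C > E.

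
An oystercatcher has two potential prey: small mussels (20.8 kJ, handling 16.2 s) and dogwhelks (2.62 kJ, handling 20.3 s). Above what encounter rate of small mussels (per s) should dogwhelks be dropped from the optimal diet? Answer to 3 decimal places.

0.007 per s

Drop dogwhelks once their profitability E₂/h₂ falls below the rate achievable on small mussels alone: E₂/h₂ = λE₁/(1 + λh₁).
Solve for λ: λE₁h₂ = E₂(1 + λh₁) → λ(E₁h₂ − E₂h₁) = E₂ → λ = E₂/(E₁h₂ − E₂h₁).
λ = 2.62/(20.8×20.3 − 2.62×16.2) = 2.62/379.8 = 0.006898 per s.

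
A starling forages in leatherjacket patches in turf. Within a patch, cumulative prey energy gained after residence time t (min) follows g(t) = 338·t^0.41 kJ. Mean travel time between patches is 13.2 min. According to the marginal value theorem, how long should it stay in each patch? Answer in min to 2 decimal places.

Optimal t* satisfies g'(t*) = g(t*)/(T + t*).
g'(t) = 0.41·338·t^-0.59. Setting 0.41·338·t^-0.59 = 338·t^0.41/(13.2+t) gives 0.41(13.2+t) = t, so 0.59·t = 0.41×13.2.
t* = 0.41×13.2/0.59 = 9.173 min.

9.17 min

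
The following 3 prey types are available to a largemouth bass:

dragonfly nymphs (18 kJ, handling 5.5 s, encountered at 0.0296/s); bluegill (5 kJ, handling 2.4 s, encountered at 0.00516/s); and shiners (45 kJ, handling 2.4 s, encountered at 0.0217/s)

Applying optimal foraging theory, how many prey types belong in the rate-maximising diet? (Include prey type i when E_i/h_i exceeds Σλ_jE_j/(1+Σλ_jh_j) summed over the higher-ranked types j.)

E/h in descending order: shiners 18.8, dragonfly nymphs 3.27, bluegill 2.08 kJ/s. The optimal diet is the largest prefix of this list for which every included type satisfies E_i/h_i > R on the types above it.
Rate on top 1: 0.9282. dragonfly nymphs: 3.27 > 0.9282 → include.
Rate on top 2: 1.242. bluegill: 2.08 > 1.242 → include.
Optimal diet: shiners, dragonfly nymphs, bluegill — 3 of 3 types.

3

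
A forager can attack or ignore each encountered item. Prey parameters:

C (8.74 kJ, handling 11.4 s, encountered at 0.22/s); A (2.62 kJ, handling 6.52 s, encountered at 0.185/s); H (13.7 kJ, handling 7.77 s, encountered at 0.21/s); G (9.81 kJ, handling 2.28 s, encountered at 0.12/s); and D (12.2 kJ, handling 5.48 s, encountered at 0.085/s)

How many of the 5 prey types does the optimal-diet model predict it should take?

Profitabilities (E/h, kJ/s): G 4.3, D 2.23, H 1.76, C 0.767, A 0.402. Add prey in this order while the next type's profitability exceeds the intake rate on those already taken.
Rate on top 1: 0.9243. D: 2.23 > 0.9243 → include.
Rate on top 2: 1.273. H: 1.76 > 1.273 → include.
Rate on top 3: 1.51. C: 0.767 < 1.51 → exclude; stop.
Optimal diet: G, D, H — 3 of 5 types.

3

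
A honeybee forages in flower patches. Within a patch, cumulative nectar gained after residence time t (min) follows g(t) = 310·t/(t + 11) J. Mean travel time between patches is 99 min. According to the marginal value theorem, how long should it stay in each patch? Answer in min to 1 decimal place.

33.0 min

By the marginal value theorem, leave when the instantaneous gain rate g'(t) equals the habitat-wide average g(t)/(T + t).
g'(t) = 310·11/(t + 11)². Setting 310·11/(t+11)² = 310t/[(t+11)(99+t)] gives 11(99+t) = t(t+11), so t² = 11×99 = 1089.
t* = √1089 = 33 min.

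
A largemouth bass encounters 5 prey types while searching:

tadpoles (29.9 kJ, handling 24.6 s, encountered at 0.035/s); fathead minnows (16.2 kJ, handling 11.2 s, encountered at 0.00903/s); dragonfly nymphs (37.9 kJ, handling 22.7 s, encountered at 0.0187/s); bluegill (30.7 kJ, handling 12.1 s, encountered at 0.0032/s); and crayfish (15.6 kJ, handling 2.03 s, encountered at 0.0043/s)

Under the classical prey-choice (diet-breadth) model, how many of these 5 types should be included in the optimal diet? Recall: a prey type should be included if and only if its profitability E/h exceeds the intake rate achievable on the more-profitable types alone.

E/h in descending order: crayfish 7.68, bluegill 2.54, dragonfly nymphs 1.67, fathead minnows 1.45, tadpoles 1.22 kJ/s. The optimal diet is the largest prefix of this list for which every included type satisfies E_i/h_i > R on the types above it.
Rate on top 1: 0.0665. bluegill: 2.54 > 0.0665 → include.
Rate on top 2: 0.1578. dragonfly nymphs: 1.67 > 0.1578 → include.
Rate on top 3: 0.5938. fathead minnows: 1.45 > 0.5938 → include.
Rate on top 4: 0.6486. tadpoles: 1.22 > 0.6486 → include.
Optimal diet: crayfish, bluegill, dragonfly nymphs, fathead minnows, tadpoles — 5 of 5 types.

5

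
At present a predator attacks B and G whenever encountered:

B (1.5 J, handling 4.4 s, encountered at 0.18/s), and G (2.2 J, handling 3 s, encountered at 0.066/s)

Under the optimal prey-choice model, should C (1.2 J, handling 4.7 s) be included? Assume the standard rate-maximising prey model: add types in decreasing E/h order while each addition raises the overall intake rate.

Intake rate on the current diet: R = (0.18×1.5 + 0.066×2.2) / (1 + 0.18×4.4 + 0.066×3) = 0.4152/1.99 = 0.2086 J/s.
Profitability of C: 1.2/4.7 = 0.2553 J/s.
0.2553 > 0.2086, so adding C raises the average — include it.

Yes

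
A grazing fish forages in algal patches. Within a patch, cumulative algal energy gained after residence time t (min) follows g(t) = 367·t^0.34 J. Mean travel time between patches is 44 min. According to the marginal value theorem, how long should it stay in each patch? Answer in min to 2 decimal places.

22.67 min

By the marginal value theorem, leave when the instantaneous gain rate g'(t) equals the habitat-wide average g(t)/(T + t).
g'(t) = 0.34·367·t^-0.66. Setting 0.34·367·t^-0.66 = 367·t^0.34/(44+t) gives 0.34(44+t) = t, so 0.66·t = 0.34×44.
t* = 0.34×44/0.66 = 22.67 min.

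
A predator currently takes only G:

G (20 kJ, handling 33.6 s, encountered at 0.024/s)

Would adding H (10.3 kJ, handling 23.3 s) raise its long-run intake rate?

Intake rate on the current diet: R = (0.024×20) / (1 + 0.024×33.6) = 0.48/1.806 = 0.2657 kJ/s.
H: E/h = 10.3/23.3 = 0.4421 kJ/s.
0.4421 > 0.2657, so adding H raises the average — include it.

Yes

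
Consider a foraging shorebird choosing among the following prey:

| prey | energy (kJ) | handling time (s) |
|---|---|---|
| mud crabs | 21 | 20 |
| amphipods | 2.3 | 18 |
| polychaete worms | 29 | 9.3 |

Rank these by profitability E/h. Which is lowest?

amphipods

In descending order of E/h:
polychaete worms: 29/9.3 = 3.12 kJ/s
mud crabs: 21/20 = 1.05 kJ/s
amphipods: 2.3/18 = 0.128 kJ/s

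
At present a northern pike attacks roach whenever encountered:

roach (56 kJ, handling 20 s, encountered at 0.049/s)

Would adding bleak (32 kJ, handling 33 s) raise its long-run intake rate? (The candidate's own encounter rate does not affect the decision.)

Intake rate on the current diet: R = (0.049×56) / (1 + 0.049×20) = 2.744/1.98 = 1.386 kJ/s.
Profitability of bleak: 32/33 = 0.9697 kJ/s.
Since 0.9697 < R, time spent handling bleak is better spent searching.

No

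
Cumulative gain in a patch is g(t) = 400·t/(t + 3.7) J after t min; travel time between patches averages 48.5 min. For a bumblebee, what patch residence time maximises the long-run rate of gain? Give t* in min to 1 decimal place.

By the marginal value theorem, leave when the instantaneous gain rate g'(t) equals the habitat-wide average g(t)/(T + t).
g'(t) = 400·3.7/(t + 3.7)². Setting 400·3.7/(t+3.7)² = 400t/[(t+3.7)(48.5+t)] gives 3.7(48.5+t) = t(t+3.7), so t² = 3.7×48.5 = 179.5.
t* = √179.5 = 13.4 min.

13.4 min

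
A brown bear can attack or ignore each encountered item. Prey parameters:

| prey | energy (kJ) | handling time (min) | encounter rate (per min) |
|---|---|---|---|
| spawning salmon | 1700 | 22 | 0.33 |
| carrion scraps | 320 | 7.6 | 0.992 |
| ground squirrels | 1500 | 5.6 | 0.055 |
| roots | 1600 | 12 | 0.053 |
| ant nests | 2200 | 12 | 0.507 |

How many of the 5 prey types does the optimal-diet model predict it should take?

Rank by E/h (kJ/min): ground squirrels 268, ant nests 183, roots 133, spawning salmon 77.3, carrion scraps 42.1. Include each in turn until the next type's E/h falls below the running intake rate.
Rate on top 1: 63.07. ant nests: 183 > 63.07 → include.
Rate on top 2: 162.1. roots: 133 < 162.1 → exclude; stop.
Optimal diet: ground squirrels, ant nests — 2 of 5 types.

2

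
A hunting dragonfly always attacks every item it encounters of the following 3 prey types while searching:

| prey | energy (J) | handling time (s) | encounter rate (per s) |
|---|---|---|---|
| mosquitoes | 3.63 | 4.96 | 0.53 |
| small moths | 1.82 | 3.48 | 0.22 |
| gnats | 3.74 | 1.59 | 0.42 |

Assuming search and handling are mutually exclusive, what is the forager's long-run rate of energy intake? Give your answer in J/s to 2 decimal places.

0.77 J/s

Energy encountered per unit search time: 0.53×3.63 + 0.22×1.82 + 0.42×3.74 = 3.895 J/s.
Handling time per unit search time: 0.53×4.96 + 0.22×3.48 + 0.42×1.59 = 4.062.
Rate = 3.895/(1 + 4.062) = 0.7694 J/s.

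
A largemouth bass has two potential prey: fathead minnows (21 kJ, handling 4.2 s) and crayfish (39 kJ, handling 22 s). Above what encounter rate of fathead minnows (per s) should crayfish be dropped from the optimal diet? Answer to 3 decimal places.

0.131 per s

At the threshold, the rate on fathead minnows alone equals the profitability of crayfish: λ·21/(1 + λ·4.2) = 39/22 = 1.773.
Rearranging, λ(21 − 1.773×4.2) = 1.773, so λ = 1.773/13.55 = 0.1308 per s.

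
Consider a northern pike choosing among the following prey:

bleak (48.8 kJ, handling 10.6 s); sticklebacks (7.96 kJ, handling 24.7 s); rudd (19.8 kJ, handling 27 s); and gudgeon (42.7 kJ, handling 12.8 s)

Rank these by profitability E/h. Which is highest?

In descending order of E/h:
bleak: 48.8/10.6 = 4.6 kJ/s
gudgeon: 42.7/12.8 = 3.34 kJ/s
rudd: 19.8/27 = 0.733 kJ/s
sticklebacks: 7.96/24.7 = 0.322 kJ/s

bleak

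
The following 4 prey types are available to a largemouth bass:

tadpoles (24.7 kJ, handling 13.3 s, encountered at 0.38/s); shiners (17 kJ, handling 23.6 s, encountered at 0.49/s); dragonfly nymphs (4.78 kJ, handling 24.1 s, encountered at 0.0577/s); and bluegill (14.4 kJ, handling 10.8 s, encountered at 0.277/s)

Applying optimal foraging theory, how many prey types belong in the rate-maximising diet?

1

Rank by E/h (kJ/s): tadpoles 1.86, bluegill 1.33, shiners 0.72, dragonfly nymphs 0.198. Include each in turn until the next type's E/h falls below the running intake rate.
Rate on top 1: 1.55. bluegill: 1.33 < 1.55 → exclude; stop.
Optimal diet: tadpoles — 1 of 4 types.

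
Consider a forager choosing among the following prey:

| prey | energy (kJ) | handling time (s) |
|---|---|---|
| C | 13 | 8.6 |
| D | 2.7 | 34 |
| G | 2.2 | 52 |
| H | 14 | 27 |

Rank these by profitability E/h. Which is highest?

In descending order of E/h:
C: 13/8.6 = 1.51 kJ/s
H: 14/27 = 0.519 kJ/s
D: 2.7/34 = 0.0794 kJ/s
G: 2.2/52 = 0.0423 kJ/s

C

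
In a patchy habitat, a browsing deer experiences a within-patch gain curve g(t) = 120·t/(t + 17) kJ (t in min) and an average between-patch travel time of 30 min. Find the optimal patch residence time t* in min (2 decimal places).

Optimal t* satisfies g'(t*) = g(t*)/(T + t*).
g'(t) = 120·17/(t + 17)². Setting 120·17/(t+17)² = 120t/[(t+17)(30+t)] gives 17(30+t) = t(t+17), so t² = 17×30 = 510.
t* = √510 = 22.58 min.

22.58 min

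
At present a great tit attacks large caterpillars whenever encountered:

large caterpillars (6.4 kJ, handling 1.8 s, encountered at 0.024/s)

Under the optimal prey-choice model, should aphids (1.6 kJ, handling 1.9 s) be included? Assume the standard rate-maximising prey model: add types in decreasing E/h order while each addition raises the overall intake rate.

Yes

Intake rate on the current diet: R = (0.024×6.4) / (1 + 0.024×1.8) = 0.1536/1.043 = 0.1472 kJ/s.
Profitability of aphids: 1.6/1.9 = 0.8421 kJ/s.
Since 0.8421 > R, including aphids increases the long-run rate.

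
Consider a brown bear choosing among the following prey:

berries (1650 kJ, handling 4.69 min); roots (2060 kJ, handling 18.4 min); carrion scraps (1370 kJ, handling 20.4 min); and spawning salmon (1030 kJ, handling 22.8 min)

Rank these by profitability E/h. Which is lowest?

spawning salmon

Profitability E/h (kJ/min): berries = 1650/4.69 = 352, roots = 2060/18.4 = 112, carrion scraps = 1370/20.4 = 67.2, spawning salmon = 1030/22.8 = 45.2.
Ranked: berries > roots > carrion scraps > spawning salmon.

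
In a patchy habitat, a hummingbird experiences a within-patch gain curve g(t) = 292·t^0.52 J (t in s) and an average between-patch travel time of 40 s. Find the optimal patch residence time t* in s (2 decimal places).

By the marginal value theorem, leave when the instantaneous gain rate g'(t) equals the habitat-wide average g(t)/(T + t).
g'(t) = 0.52·292·t^-0.48. Setting 0.52·292·t^-0.48 = 292·t^0.52/(40+t) gives 0.52(40+t) = t, so 0.48·t = 0.52×40.
t* = 0.52×40/0.48 = 43.33 s.

43.33 s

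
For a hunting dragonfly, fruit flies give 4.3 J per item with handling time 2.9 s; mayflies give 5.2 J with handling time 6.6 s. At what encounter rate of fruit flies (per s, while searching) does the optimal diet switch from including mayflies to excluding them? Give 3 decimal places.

0.391 per s

Drop mayflies once their profitability E₂/h₂ falls below the rate achievable on fruit flies alone: E₂/h₂ = λE₁/(1 + λh₁).
Solve for λ: λE₁h₂ = E₂(1 + λh₁) → λ(E₁h₂ − E₂h₁) = E₂ → λ = E₂/(E₁h₂ − E₂h₁).
λ = 5.2/(4.3×6.6 − 5.2×2.9) = 5.2/13.3 = 0.391 per s.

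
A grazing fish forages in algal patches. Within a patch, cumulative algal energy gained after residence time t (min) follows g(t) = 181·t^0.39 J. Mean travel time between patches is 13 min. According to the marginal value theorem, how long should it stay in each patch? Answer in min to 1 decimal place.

Optimal t* satisfies g'(t*) = g(t*)/(T + t*).
g'(t) = 0.39·181·t^-0.61. Setting 0.39·181·t^-0.61 = 181·t^0.39/(13+t) gives 0.39(13+t) = t, so 0.61·t = 0.39×13.
t* = 0.39×13/0.61 = 8.311 min.

8.3 min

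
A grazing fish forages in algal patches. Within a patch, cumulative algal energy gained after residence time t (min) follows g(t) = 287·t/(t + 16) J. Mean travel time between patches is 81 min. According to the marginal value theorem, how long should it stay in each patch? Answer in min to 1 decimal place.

Optimal t* satisfies g'(t*) = g(t*)/(T + t*).
g'(t) = 287·16/(t + 16)². Setting 287·16/(t+16)² = 287t/[(t+16)(81+t)] gives 16(81+t) = t(t+16), so t² = 16×81 = 1296.
t* = √1296 = 36 min.

36.0 min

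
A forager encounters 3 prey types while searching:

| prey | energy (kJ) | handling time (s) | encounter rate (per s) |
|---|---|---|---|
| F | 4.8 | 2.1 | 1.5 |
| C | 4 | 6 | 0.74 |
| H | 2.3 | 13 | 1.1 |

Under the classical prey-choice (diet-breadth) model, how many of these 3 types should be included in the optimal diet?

E/h in descending order: F 2.29, C 0.667, H 0.177 kJ/s. The optimal diet is the largest prefix of this list for which every included type satisfies E_i/h_i > R on the types above it.
Rate on top 1: 1.735. C: 0.667 < 1.735 → exclude; stop.
Optimal diet: F — 1 of 3 types.

1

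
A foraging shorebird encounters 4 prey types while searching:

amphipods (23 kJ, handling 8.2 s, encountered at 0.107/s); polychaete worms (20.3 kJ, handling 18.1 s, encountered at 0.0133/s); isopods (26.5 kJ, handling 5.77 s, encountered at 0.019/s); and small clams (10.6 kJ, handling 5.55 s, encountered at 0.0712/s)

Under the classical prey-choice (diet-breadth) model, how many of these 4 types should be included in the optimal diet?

3

Profitabilities (E/h, kJ/s): isopods 4.59, amphipods 2.8, small clams 1.91, polychaete worms 1.12. Add prey in this order while the next type's profitability exceeds the intake rate on those already taken.
Rate on top 1: 0.4538. amphipods: 2.8 > 0.4538 → include.
Rate on top 2: 1.492. small clams: 1.91 > 1.492 → include.
Rate on top 3: 1.561. polychaete worms: 1.12 < 1.561 → exclude; stop.
Optimal diet: isopods, amphipods, small clams — 3 of 4 types.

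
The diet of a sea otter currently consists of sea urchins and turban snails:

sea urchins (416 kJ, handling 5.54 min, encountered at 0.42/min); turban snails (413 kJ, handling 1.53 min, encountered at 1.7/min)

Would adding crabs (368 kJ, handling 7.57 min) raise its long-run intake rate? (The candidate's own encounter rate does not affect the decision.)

No

On sea urchins and turban snails alone, R = ΣλE/(1+Σλh) = 876.8/5.928 = 147.9 kJ/min.
Profitability of crabs: 368/7.57 = 48.61 kJ/min.
Since 48.61 < R, time spent handling crabs is better spent searching.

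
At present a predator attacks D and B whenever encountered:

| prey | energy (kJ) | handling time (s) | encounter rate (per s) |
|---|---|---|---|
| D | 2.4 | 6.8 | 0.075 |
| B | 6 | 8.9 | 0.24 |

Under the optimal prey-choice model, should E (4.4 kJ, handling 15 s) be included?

Current rate: (0.075×2.4 + 0.24×6)/(1 + 0.075×6.8 + 0.24×8.9) = 0.4443 kJ/s.
Profitability of E: 4.4/15 = 0.2933 kJ/s.
Since 0.2933 < R, time spent handling E is better spent searching.

No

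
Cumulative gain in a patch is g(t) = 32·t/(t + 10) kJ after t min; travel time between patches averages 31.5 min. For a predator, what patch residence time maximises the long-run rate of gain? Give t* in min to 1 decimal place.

17.7 min

Optimal t* satisfies g'(t*) = g(t*)/(T + t*).
g'(t) = 32·10/(t + 10)². Setting 32·10/(t+10)² = 32t/[(t+10)(31.5+t)] gives 10(31.5+t) = t(t+10), so t² = 10×31.5 = 315.
t* = √315 = 17.75 min.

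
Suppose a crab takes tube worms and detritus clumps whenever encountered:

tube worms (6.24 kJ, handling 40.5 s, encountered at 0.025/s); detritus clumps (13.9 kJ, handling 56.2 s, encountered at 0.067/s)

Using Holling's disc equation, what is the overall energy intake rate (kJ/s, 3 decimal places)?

R = Σλ_iE_i / (1 + Σλ_ih_i)
Numerator: 0.025×6.24 + 0.067×13.9 = 1.087
Denominator: 1 + 0.025×40.5 + 0.067×56.2 = 5.778
R = 1.087/5.778 = 0.1882 kJ/s

0.188 kJ/s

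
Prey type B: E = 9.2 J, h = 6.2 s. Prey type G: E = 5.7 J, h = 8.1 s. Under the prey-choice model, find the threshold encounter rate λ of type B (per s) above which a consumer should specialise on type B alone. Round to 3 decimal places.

0.145 per s

At the threshold, the rate on type B alone equals the profitability of type G: λ·9.2/(1 + λ·6.2) = 5.7/8.1 = 0.7037.
Rearranging, λ(9.2 − 0.7037×6.2) = 0.7037, so λ = 0.7037/4.837 = 0.1455 per s.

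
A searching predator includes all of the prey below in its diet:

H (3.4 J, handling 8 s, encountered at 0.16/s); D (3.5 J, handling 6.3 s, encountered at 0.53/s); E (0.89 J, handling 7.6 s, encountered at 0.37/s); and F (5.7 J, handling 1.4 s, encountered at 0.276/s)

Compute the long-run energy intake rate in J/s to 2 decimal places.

R = Σλ_iE_i / (1 + Σλ_ih_i)
Numerator: 0.16×3.4 + 0.53×3.5 + 0.37×0.89 + 0.276×5.7 = 4.301
Denominator: 1 + 0.16×8 + 0.53×6.3 + 0.37×7.6 + 0.276×1.4 = 8.817
R = 4.301/8.817 = 0.4878 J/s

0.49 J/s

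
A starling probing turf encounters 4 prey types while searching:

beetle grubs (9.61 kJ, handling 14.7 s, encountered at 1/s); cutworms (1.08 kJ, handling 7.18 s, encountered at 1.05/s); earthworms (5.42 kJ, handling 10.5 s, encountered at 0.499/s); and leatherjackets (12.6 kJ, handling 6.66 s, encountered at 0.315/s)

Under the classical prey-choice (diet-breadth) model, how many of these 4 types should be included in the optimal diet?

1

Rank by E/h (kJ/s): leatherjackets 1.89, beetle grubs 0.654, earthworms 0.516, cutworms 0.15. Include each in turn until the next type's E/h falls below the running intake rate.
Rate on top 1: 1.281. beetle grubs: 0.654 < 1.281 → exclude; stop.
Optimal diet: leatherjackets — 1 of 4 types.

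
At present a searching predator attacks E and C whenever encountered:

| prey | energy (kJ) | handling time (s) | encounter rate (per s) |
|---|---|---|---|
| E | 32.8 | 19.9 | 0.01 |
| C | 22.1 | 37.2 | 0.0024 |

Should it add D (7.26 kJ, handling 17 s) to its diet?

Yes

Current rate: (0.01×32.8 + 0.0024×22.1)/(1 + 0.01×19.9 + 0.0024×37.2) = 0.2958 kJ/s.
Profitability of D: 7.26/17 = 0.4271 kJ/s.
Since 0.4271 > R, including D increases the long-run rate.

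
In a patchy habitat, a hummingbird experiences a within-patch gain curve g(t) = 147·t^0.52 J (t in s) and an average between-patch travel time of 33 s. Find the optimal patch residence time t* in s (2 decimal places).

35.75 s

Optimal t* satisfies g'(t*) = g(t*)/(T + t*).
g'(t) = 0.52·147·t^-0.48. Setting 0.52·147·t^-0.48 = 147·t^0.52/(33+t) gives 0.52(33+t) = t, so 0.48·t = 0.52×33.
t* = 0.52×33/0.48 = 35.75 s.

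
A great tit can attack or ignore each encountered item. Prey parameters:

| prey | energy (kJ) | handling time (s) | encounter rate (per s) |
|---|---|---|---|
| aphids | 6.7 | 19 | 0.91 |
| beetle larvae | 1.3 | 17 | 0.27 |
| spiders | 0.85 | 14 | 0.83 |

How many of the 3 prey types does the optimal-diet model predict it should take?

1

E/h in descending order: aphids 0.353, beetle larvae 0.0765, spiders 0.0607 kJ/s. The optimal diet is the largest prefix of this list for which every included type satisfies E_i/h_i > R on the types above it.
Rate on top 1: 0.3334. beetle larvae: 0.0765 < 0.3334 → exclude; stop.
Optimal diet: aphids — 1 of 3 types.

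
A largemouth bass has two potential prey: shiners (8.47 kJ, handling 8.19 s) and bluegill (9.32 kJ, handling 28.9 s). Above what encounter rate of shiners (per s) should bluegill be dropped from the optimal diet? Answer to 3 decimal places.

The zero-one rule: include bluegill iff E₂/h₂ > λE₁/(1+λh₁). Equality gives the switch point.
λE₁h₂ = E₂ + λE₂h₁ ⇒ λ = E₂/(E₁h₂ − E₂h₁) = 9.32/(244.8 − 76.33) = 0.05533 per s.

0.055 per s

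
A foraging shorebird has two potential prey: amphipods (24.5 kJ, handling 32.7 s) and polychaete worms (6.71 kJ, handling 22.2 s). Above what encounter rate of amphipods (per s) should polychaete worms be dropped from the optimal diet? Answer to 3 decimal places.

0.021 per s

Drop polychaete worms once their profitability E₂/h₂ falls below the rate achievable on amphipods alone: E₂/h₂ = λE₁/(1 + λh₁).
Solve for λ: λE₁h₂ = E₂(1 + λh₁) → λ(E₁h₂ − E₂h₁) = E₂ → λ = E₂/(E₁h₂ − E₂h₁).
λ = 6.71/(24.5×22.2 − 6.71×32.7) = 6.71/324.5 = 0.02068 per s.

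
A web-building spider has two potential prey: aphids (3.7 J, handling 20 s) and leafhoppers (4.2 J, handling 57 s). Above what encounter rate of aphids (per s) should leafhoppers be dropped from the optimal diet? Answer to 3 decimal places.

0.033 per s

At the threshold, the rate on aphids alone equals the profitability of leafhoppers: λ·3.7/(1 + λ·20) = 4.2/57 = 0.07368.
Rearranging, λ(3.7 − 0.07368×20) = 0.07368, so λ = 0.07368/2.226 = 0.0331 per s.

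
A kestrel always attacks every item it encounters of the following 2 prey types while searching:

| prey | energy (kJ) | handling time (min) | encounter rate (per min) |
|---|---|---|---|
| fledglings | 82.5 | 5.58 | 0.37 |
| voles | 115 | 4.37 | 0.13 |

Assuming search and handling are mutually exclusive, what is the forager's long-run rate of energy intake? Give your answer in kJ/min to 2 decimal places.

Energy encountered per unit search time: 0.37×82.5 + 0.13×115 = 45.48 kJ/min.
Handling time per unit search time: 0.37×5.58 + 0.13×4.37 = 2.633.
Rate = 45.48/(1 + 2.633) = 12.52 kJ/min.

12.52 kJ/min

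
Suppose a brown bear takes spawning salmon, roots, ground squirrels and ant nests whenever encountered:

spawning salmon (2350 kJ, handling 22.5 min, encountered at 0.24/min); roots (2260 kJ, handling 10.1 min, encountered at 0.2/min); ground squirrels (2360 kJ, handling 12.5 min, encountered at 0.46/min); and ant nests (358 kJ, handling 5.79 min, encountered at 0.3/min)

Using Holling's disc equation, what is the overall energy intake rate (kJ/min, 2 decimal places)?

138.87 kJ/min

Energy encountered per unit search time: 0.24×2350 + 0.2×2260 + 0.46×2360 + 0.3×358 = 2209 kJ/min.
Handling time per unit search time: 0.24×22.5 + 0.2×10.1 + 0.46×12.5 + 0.3×5.79 = 14.91.
Rate = 2209/(1 + 14.91) = 138.9 kJ/min.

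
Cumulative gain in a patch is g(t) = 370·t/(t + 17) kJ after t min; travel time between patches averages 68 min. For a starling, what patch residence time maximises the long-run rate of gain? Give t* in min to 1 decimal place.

Optimal t* satisfies g'(t*) = g(t*)/(T + t*).
g'(t) = 370·17/(t + 17)². Setting 370·17/(t+17)² = 370t/[(t+17)(68+t)] gives 17(68+t) = t(t+17), so t² = 17×68 = 1156.
t* = √1156 = 34 min.

34.0 min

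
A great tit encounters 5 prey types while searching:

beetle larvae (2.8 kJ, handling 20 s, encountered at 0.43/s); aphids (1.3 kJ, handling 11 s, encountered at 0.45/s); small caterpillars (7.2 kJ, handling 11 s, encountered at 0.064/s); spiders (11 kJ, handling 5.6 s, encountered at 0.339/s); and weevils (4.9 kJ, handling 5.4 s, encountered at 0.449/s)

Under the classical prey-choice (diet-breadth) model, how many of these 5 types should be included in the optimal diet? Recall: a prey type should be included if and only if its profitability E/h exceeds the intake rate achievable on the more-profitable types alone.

E/h in descending order: spiders 1.96, weevils 0.907, small caterpillars 0.655, beetle larvae 0.14, aphids 0.118 kJ/s. The optimal diet is the largest prefix of this list for which every included type satisfies E_i/h_i > R on the types above it.
Rate on top 1: 1.287. weevils: 0.907 < 1.287 → exclude; stop.
Optimal diet: spiders — 1 of 5 types.

1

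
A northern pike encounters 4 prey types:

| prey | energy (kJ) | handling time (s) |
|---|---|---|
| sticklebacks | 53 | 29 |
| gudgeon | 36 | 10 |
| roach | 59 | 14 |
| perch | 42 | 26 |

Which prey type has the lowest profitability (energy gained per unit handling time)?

Profitability E/h (kJ/s): sticklebacks = 53/29 = 1.83, gudgeon = 36/10 = 3.6, roach = 59/14 = 4.21, perch = 42/26 = 1.62.
Ranked: roach > gudgeon > sticklebacks > perch.

perch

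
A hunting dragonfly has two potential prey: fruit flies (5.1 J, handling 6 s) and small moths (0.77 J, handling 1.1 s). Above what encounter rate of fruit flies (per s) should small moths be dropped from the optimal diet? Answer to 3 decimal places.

The zero-one rule: include small moths iff E₂/h₂ > λE₁/(1+λh₁). Equality gives the switch point.
λE₁h₂ = E₂ + λE₂h₁ ⇒ λ = E₂/(E₁h₂ − E₂h₁) = 0.77/(5.61 − 4.62) = 0.7778 per s.

0.778 per s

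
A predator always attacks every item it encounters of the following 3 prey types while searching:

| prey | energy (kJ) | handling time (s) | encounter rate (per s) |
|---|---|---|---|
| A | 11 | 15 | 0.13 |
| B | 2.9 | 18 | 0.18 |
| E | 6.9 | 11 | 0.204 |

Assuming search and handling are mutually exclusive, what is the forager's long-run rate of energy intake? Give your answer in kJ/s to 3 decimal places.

0.398 kJ/s

Energy encountered per unit search time: 0.13×11 + 0.18×2.9 + 0.204×6.9 = 3.36 kJ/s.
Handling time per unit search time: 0.13×15 + 0.18×18 + 0.204×11 = 7.434.
Rate = 3.36/(1 + 7.434) = 0.3983 kJ/s.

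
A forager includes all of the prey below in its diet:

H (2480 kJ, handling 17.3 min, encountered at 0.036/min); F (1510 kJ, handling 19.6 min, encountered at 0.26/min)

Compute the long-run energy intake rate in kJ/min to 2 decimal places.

71.72 kJ/min

Energy encountered per unit search time: 0.036×2480 + 0.26×1510 = 481.9 kJ/min.
Handling time per unit search time: 0.036×17.3 + 0.26×19.6 = 5.719.
Rate = 481.9/(1 + 5.719) = 71.72 kJ/min.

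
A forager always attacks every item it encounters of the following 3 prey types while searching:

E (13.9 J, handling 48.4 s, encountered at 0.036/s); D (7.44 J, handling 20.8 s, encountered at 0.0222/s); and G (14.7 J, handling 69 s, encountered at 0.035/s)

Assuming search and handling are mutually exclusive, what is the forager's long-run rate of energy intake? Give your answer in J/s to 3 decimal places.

0.210 J/s

R = Σλ_iE_i / (1 + Σλ_ih_i)
Numerator: 0.036×13.9 + 0.0222×7.44 + 0.035×14.7 = 1.18
Denominator: 1 + 0.036×48.4 + 0.0222×20.8 + 0.035×69 = 5.619
R = 1.18/5.619 = 0.21 J/s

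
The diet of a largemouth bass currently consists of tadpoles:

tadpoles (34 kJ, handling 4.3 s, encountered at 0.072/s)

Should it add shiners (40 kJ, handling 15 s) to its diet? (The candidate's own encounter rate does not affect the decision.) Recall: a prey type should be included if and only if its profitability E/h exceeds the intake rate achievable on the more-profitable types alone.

Yes

Current rate: (0.072×34)/(1 + 0.072×4.3) = 1.869 kJ/s.
shiners: E/h = 40/15 = 2.667 kJ/s.
Since 2.667 > R, including shiners increases the long-run rate.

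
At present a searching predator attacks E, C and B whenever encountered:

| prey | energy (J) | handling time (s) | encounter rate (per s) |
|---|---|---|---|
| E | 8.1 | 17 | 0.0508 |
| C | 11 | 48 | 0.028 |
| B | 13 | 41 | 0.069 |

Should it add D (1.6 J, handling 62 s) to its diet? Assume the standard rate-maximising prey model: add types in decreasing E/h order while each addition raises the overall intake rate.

No

On E, C and B alone, R = ΣλE/(1+Σλh) = 1.616/6.037 = 0.2678 J/s.
Profitability of D: 1.6/62 = 0.02581 J/s.
0.02581 < 0.2678, so adding D would lower the average — exclude it.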